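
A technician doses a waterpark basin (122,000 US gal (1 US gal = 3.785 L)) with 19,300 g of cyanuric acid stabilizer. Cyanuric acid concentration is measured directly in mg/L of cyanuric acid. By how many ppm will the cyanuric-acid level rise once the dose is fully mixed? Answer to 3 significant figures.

41.8 ppm

Volume: 122,000 US gal × 3.785 L/gal = 461,770 L.
Rise: 19,300 g / 461,770 L × 1000 = 41.8 mg/L.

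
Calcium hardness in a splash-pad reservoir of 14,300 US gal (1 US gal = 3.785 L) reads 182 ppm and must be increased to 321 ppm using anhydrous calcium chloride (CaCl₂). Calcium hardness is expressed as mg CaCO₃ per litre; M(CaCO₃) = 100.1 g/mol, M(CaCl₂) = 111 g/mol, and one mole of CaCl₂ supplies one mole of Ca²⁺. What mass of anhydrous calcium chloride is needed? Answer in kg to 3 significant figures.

8.34 kg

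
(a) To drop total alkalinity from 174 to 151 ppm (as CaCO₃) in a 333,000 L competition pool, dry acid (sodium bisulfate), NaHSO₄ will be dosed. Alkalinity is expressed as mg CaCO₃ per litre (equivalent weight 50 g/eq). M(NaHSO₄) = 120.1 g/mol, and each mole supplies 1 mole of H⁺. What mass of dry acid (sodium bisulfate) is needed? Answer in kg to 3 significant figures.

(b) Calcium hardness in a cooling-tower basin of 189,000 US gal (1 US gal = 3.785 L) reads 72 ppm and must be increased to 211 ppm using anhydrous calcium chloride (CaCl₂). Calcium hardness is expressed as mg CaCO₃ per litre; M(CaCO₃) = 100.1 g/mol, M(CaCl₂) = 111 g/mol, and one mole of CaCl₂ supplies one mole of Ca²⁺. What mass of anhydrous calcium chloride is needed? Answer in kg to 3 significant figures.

(a) 18.4 kg; (b) 110 kg

(a) Alkalinity to neutralize: (174 − 151) = 23 mg/L as CaCO₃ × 333,000 L = 7659 g as CaCO₃.
(a) Equivalents of H⁺ required: 7659 ÷ 50 g/eq = 153.2 eq = 153.2 mol NaHSO₄.
(a) Mass of NaHSO₄: 153.2 × 120.1 = 18,400 g.

(b) Volume: 189,000 US gal × 3.785 L/gal = 715,365 L.
(b) Hardness to add: (211 − 72) = 139 mg/L as CaCO₃ × 715,365 L = 99,440 g as CaCO₃.
(b) Moles of Ca²⁺ (1 mol Ca²⁺ ≡ 1 mol CaCO₃): 99,440 / 100.1 g/mol = 993.4 mol.
(b) Mass of CaCl₂: 993.4 × 111 = 110,300 g.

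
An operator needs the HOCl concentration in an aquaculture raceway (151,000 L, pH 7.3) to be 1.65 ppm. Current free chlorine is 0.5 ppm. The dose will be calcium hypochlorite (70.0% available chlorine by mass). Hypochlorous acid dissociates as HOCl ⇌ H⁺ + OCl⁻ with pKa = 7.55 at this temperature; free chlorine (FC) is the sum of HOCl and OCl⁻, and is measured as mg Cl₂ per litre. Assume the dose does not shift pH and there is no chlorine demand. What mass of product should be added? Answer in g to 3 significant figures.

[OCl⁻]/[HOCl] = 10^(pH − pKa) = 10^(7.3 − 7.55) = 0.5623; fraction as HOCl = 1/(1 + 0.5623) = 0.6401.
Free chlorine required for 1.65 ppm HOCl: 1.65 / 0.6401 = 2.578 ppm.
FC to add: 2.578 − 0.5 = 2.078 mg/L as Cl₂.
Cl₂ equivalent: 2.078 mg/L × 151,000 L = 313.8 g.
Product at 70.0% available Cl: 313.8 / 0.7 = 448.2 g.

448 g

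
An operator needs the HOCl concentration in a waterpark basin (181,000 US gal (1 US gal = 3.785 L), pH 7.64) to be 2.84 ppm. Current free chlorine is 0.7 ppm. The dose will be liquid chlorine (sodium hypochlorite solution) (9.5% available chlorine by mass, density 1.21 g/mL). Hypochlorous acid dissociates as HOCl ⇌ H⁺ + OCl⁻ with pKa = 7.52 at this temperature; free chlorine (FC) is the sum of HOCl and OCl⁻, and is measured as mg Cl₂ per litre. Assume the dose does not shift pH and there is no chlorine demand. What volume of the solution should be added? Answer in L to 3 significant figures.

35.1 L

Volume: 181,000 US gal × 3.785 L/gal = 685,085 L.
[OCl⁻]/[HOCl] = 10^(pH − pKa) = 10^(7.64 − 7.52) = 1.318; fraction as HOCl = 1/(1 + 1.318) = 0.4314.
Free chlorine required for 2.84 ppm HOCl: 2.84 / 0.4314 = 6.584 ppm.
FC to add: 6.584 − 0.7 = 5.884 mg/L as Cl₂.
Cl₂ equivalent: 5.884 mg/L × 685,085 L = 4031 g.
Product at 9.5% available Cl: 4031 / 0.095 = 42,430 g.
Volume: 42,430 g ÷ 1.21 g/mL = 35,070 mL.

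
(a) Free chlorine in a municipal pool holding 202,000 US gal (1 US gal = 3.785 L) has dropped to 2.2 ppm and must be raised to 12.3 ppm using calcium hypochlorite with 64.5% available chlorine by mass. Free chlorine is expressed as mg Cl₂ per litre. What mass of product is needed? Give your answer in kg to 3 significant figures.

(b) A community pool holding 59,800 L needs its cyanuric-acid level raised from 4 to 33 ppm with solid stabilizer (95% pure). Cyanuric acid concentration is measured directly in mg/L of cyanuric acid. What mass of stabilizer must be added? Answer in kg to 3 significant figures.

(a) Volume: 202,000 US gal × 3.785 L/gal = 764,570 L.
(a) Chlorine deficit: 12.3 − 2.2 = 10.1 ppm = 10.1 mg/L as Cl₂.
(a) Cl₂ equivalent needed: 10.1 mg/L × 764,570 L = 7,722,000 mg = 7722 g.
(a) Product at 64.5% available chlorine: 7722 / 0.645 = 11,970 g.

(b) CYA to add: (33 − 4) = 29 mg/L × 59,800 L = 1734 g cyanuric acid.
(b) At 95% purity: 1734 / 0.95 = 1825 g product.

(a) 12.0 kg; (b) 1.83 kg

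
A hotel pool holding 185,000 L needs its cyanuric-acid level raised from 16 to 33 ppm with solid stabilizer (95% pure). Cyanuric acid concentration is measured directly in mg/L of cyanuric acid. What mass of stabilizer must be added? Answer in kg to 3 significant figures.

CYA to add: (33 − 16) = 17 mg/L × 185,000 L = 3145 g cyanuric acid.
At 95% purity: 3145 / 0.95 = 3311 g product.

3.31 kg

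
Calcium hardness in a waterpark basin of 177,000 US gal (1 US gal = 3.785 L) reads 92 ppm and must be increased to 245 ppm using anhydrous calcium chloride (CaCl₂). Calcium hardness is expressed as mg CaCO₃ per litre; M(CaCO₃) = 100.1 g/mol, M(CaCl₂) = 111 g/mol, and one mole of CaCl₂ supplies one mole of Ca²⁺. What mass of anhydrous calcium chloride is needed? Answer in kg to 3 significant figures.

114 kg

Volume: 177,000 US gal × 3.785 L/gal = 669,945 L.
Hardness to add: (245 − 92) = 153 mg/L as CaCO₃ × 669,945 L = 102,500 g as CaCO₃.
Moles of Ca²⁺ (1 mol Ca²⁺ ≡ 1 mol CaCO₃): 102,500 / 100.1 g/mol = 1024 mol.
Mass of CaCl₂: 1024 × 111 = 113,700 g.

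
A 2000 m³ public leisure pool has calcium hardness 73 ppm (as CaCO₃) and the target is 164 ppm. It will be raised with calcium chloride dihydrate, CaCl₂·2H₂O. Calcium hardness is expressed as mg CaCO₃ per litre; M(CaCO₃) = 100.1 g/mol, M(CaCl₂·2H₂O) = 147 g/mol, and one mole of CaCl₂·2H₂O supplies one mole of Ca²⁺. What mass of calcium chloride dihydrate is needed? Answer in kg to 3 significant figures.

Volume: 2000 m³ = 2,000,000 L.
Hardness to add: (164 − 73) = 91 mg/L as CaCO₃ × 2,000,000 L = 182,000 g as CaCO₃.
Moles of Ca²⁺ (1 mol Ca²⁺ ≡ 1 mol CaCO₃): 182,000 / 100.1 g/mol = 1818 mol.
Mass of CaCl₂·2H₂O: 1818 × 147 = 267,300 g.

267 kg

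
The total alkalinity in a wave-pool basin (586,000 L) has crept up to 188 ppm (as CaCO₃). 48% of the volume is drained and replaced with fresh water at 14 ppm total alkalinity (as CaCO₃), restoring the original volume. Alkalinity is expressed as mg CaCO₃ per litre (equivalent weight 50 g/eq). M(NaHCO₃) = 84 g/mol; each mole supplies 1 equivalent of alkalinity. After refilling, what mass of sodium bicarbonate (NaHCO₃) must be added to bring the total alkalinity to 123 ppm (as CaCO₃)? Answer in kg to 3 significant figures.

After draining 48% and refilling: 188 × 0.52 + 14 × 0.48 = 104.48 ppm.
Deficit to target: 123 − 104.48 = 18.52 mg/L.
As CaCO₃: 18.52 mg/L × 586,000 L = 10,850 g; ÷ 50 g/eq ÷ 1 = 217.1 mol NaHCO₃.
Mass: 217.1 × 84 = 18,230 g.

18.2 kg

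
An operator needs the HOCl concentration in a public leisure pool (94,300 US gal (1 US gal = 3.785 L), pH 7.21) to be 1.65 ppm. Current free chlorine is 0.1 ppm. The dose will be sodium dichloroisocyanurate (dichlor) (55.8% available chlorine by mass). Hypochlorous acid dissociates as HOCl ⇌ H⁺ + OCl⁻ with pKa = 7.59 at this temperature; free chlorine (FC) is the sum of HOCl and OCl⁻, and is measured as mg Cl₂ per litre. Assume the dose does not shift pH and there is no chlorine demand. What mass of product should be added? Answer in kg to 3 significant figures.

1.43 kg

Volume: 94,300 US gal × 3.785 L/gal = 356,926 L.
[OCl⁻]/[HOCl] = 10^(pH − pKa) = 10^(7.21 − 7.59) = 0.4169; fraction as HOCl = 1/(1 + 0.4169) = 0.7058.
Free chlorine required for 1.65 ppm HOCl: 1.65 / 0.7058 = 2.338 ppm.
FC to add: 2.338 − 0.1 = 2.238 mg/L as Cl₂.
Cl₂ equivalent: 2.238 mg/L × 356,926 L = 798.7 g.
Product at 55.8% available Cl: 798.7 / 0.558 = 1431 g.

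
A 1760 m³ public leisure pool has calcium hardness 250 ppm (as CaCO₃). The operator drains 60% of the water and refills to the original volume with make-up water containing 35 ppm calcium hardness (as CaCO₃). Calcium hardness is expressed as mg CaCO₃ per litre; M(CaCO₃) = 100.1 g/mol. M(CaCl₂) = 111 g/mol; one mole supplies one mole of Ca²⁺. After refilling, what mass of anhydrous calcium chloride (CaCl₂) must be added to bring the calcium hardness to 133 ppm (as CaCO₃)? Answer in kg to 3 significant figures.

23.4 kg

Volume: 1760 m³ = 1,760,000 L.
After draining 60% and refilling: 250 × 0.40 + 35 × 0.60 = 121 ppm.
Deficit to target: 133 − 121 = 12 mg/L.
As CaCO₃: 12 mg/L × 1,760,000 L = 21,120 g; ÷ 100.1 = 211 mol Ca²⁺.
Mass: 211 × 111 = 23,420 g.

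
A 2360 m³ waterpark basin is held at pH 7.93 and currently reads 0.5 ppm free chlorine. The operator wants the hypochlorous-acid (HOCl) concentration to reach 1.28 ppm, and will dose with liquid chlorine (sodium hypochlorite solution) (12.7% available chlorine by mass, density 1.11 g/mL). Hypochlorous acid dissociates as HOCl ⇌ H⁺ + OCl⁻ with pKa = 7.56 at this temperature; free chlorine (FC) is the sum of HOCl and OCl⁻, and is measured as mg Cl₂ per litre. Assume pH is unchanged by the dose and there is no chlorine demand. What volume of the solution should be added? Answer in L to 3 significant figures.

63.3 L

Volume: 2360 m³ = 2,360,000 L.
[OCl⁻]/[HOCl] = 10^(pH − pKa) = 10^(7.93 − 7.56) = 2.344; fraction as HOCl = 1/(1 + 2.344) = 0.299.
Free chlorine required for 1.28 ppm HOCl: 1.28 / 0.299 = 4.281 ppm.
FC to add: 4.281 − 0.5 = 3.781 mg/L as Cl₂.
Cl₂ equivalent: 3.781 mg/L × 2,360,000 L = 8922 g.
Product at 12.7% available Cl: 8922 / 0.127 = 70,250 g.
Volume: 70,250 g ÷ 1.11 g/mL = 63,290 mL.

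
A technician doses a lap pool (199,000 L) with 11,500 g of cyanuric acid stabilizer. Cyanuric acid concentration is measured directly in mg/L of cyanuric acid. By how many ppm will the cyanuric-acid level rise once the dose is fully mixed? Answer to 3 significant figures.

57.8 ppm

Rise: 11,500 g / 199,000 L × 1000 = 57.79 mg/L.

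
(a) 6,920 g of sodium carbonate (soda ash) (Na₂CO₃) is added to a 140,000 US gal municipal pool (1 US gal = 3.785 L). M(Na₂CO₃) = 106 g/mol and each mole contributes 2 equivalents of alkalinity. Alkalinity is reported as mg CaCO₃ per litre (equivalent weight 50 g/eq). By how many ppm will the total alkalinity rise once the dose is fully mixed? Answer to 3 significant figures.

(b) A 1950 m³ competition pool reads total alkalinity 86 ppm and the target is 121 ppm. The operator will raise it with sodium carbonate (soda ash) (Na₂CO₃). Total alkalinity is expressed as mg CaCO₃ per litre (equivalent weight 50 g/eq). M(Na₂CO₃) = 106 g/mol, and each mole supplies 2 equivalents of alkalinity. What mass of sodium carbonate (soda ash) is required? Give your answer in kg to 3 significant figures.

(a) 12.3 ppm; (b) 72.3 kg

(a) Volume: 140,000 US gal × 3.785 L/gal = 529,900 L.
(a) Moles of Na₂CO₃: 6,920 g ÷ 106 g/mol = 65.28 mol → 130.6 eq of alkalinity.
(a) As CaCO₃: 130.6 eq × 50 g/eq = 6528 g.
(a) Rise: 6528 g / 529,900 L × 1000 = 12.32 mg/L.

(b) Volume: 1950 m³ = 1,950,000 L.
(b) Alkalinity to add: (121 − 86) = 35 mg/L as CaCO₃ × 1,950,000 L = 68,250 g as CaCO₃.
(b) Equivalents: 68,250 g ÷ 50 g/eq = 1365 eq.
(b) Each mole of Na₂CO₃ supplies 2 eq, so 1365 / 2 = 682.5 mol.
(b) Mass: 682.5 mol × 106 g/mol = 72,340 g.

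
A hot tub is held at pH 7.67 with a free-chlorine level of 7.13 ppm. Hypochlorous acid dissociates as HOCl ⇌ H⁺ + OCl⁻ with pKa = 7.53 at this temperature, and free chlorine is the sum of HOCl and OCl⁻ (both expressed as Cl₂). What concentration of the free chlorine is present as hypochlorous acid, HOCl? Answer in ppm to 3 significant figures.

3.00 ppm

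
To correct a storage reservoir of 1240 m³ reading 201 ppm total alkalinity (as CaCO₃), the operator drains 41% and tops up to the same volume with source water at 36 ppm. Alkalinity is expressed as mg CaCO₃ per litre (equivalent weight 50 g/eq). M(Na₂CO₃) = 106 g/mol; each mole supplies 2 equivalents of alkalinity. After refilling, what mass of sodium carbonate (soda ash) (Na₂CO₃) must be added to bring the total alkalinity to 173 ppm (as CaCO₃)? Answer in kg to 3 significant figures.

Volume: 1240 m³ = 1,240,000 L.
After draining 41% and refilling: 201 × 0.59 + 36 × 0.41 = 133.35 ppm.
Deficit to target: 173 − 133.35 = 39.65 mg/L.
As CaCO₃: 39.65 mg/L × 1,240,000 L = 49,170 g; ÷ 50 g/eq ÷ 2 = 491.7 mol Na₂CO₃.
Mass: 491.7 × 106 = 52,120 g.

52.1 kg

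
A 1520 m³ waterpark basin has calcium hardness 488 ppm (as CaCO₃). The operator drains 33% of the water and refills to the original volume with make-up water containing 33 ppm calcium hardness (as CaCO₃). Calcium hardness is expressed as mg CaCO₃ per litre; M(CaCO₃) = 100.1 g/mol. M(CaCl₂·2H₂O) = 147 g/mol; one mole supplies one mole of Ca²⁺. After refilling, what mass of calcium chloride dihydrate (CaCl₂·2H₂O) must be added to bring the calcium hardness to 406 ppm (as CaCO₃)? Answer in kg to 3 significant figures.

Volume: 1520 m³ = 1,520,000 L.
After draining 33% and refilling: 488 × 0.67 + 33 × 0.33 = 337.85 ppm.
Deficit to target: 406 − 337.85 = 68.15 mg/L.
As CaCO₃: 68.15 mg/L × 1,520,000 L = 103,600 g; ÷ 100.1 = 1035 mol Ca²⁺.
Mass: 1035 × 147 = 152,100 g.

152 kg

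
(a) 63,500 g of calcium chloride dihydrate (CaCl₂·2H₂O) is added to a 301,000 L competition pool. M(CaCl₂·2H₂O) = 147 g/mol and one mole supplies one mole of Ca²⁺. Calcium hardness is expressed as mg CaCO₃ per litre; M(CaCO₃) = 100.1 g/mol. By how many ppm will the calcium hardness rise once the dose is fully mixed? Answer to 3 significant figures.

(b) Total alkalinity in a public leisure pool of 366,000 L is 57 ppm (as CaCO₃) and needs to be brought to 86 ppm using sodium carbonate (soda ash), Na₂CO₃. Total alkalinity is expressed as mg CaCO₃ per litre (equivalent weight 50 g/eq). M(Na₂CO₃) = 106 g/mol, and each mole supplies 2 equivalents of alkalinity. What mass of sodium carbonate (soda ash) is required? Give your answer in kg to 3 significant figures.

(a) 144 ppm; (b) 11.3 kg

(a) Moles of Ca²⁺: 63,500 g ÷ 147 g/mol = 432 mol.
(a) As CaCO₃: 432 mol × 100.1 g/mol = 43,240 g.
(a) Rise: 43,240 g / 301,000 L × 1000 = 143.7 mg/L.

(b) Alkalinity to add: (86 − 57) = 29 mg/L as CaCO₃ × 366,000 L = 10,610 g as CaCO₃.
(b) Equivalents: 10,610 g ÷ 50 g/eq = 212.3 eq.
(b) Each mole of Na₂CO₃ supplies 2 eq, so 212.3 / 2 = 106.1 mol.
(b) Mass: 106.1 mol × 106 g/mol = 11,250 g.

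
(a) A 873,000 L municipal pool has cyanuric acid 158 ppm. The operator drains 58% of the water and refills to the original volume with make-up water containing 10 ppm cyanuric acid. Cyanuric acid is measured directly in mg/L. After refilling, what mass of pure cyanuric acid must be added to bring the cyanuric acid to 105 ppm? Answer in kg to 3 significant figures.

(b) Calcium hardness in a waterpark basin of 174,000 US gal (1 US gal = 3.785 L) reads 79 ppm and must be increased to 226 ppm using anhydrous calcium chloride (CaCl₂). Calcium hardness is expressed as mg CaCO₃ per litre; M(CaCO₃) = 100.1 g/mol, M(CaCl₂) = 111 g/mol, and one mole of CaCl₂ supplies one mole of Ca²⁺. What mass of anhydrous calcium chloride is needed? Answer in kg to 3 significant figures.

(a) After draining 58% and refilling: 158 × 0.42 + 10 × 0.58 = 72.16 ppm.
(a) Deficit to target: 105 − 72.16 = 32.84 mg/L.
(a) Mass: 32.84 mg/L × 873,000 L = 28,670 g cyanuric acid.

(b) Volume: 174,000 US gal × 3.785 L/gal = 658,590 L.
(b) Hardness to add: (226 − 79) = 147 mg/L as CaCO₃ × 658,590 L = 96,810 g as CaCO₃.
(b) Moles of Ca²⁺ (1 mol Ca²⁺ ≡ 1 mol CaCO₃): 96,810 / 100.1 g/mol = 967.2 mol.
(b) Mass of CaCl₂: 967.2 × 111 = 107,400 g.

(a) 28.7 kg; (b) 107 kg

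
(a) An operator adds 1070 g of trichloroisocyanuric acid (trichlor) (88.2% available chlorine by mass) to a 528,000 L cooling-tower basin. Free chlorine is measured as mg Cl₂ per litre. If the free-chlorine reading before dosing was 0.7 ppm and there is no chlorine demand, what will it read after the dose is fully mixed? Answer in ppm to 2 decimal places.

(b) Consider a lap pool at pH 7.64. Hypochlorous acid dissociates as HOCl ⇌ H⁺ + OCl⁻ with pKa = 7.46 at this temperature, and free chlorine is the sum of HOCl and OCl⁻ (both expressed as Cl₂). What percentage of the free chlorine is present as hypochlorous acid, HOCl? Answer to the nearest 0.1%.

(a) Available chlorine delivered: 1070 g × 0.882 = 943.7 g as Cl₂.
(a) Concentration rise: 943.7 g / 528,000 L = 1.787 mg/L = 1.79 ppm.
(a) Final FC: 0.7 + 1.79 = 2.49 ppm.

(b) [OCl⁻]/[HOCl] = 10^(pH − pKa) = 10^(7.64 − 7.46) = 10^0.18 = 1.514.
(b) Fraction as HOCl = 1 / (1 + 1.514) = 0.3978.

(a) 2.49 ppm; (b) 39.8%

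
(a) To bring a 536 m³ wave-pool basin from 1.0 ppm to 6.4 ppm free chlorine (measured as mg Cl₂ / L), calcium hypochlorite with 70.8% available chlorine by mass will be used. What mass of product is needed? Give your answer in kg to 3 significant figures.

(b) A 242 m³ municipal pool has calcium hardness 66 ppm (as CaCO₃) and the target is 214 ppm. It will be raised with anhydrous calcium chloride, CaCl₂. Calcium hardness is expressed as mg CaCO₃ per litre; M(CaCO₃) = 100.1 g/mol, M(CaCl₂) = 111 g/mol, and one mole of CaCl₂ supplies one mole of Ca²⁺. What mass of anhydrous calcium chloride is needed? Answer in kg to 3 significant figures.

(a) Volume: 536 m³ = 536,000 L.
(a) Chlorine deficit: 6.4 − 1.0 = 5.4 ppm = 5.4 mg/L as Cl₂.
(a) Cl₂ equivalent needed: 5.4 mg/L × 536,000 L = 2,894,000 mg = 2894 g.
(a) Product at 70.8% available chlorine: 2894 / 0.708 = 4088 g.

(b) Volume: 242 m³ = 242,000 L.
(b) Hardness to add: (214 − 66) = 148 mg/L as CaCO₃ × 242,000 L = 35,820 g as CaCO₃.
(b) Moles of Ca²⁺ (1 mol Ca²⁺ ≡ 1 mol CaCO₃): 35,820 / 100.1 g/mol = 357.8 mol.
(b) Mass of CaCl₂: 357.8 × 111 = 39,720 g.

(a) 4.09 kg; (b) 39.7 kg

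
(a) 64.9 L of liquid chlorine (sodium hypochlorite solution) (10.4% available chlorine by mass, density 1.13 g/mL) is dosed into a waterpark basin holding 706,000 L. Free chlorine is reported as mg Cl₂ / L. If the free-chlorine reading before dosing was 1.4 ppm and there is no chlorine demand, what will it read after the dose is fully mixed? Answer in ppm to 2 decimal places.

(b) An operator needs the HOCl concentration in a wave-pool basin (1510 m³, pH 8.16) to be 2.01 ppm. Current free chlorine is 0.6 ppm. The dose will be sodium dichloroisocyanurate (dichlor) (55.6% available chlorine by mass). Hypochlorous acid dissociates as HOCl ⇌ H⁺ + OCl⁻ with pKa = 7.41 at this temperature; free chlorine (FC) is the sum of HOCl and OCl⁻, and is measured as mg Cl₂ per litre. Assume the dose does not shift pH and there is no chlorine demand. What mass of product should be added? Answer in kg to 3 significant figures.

(a) 12.20 ppm; (b) 34.5 kg

(a) Mass of solution: 64.9 L × 1000 mL/L × 1.13 g/mL = 73,340 g.
(a) Available chlorine delivered: 73,340 g × 0.104 = 7627 g as Cl₂.
(a) Concentration rise: 7627 g / 706,000 L = 10.8 mg/L = 10.80 ppm.
(a) Final FC: 1.4 + 10.80 = 12.20 ppm.

(b) Volume: 1510 m³ = 1,510,000 L.
(b) [OCl⁻]/[HOCl] = 10^(pH − pKa) = 10^(8.16 − 7.41) = 5.623; fraction as HOCl = 1/(1 + 5.623) = 0.151.
(b) Free chlorine required for 2.01 ppm HOCl: 2.01 / 0.151 = 13.31 ppm.
(b) FC to add: 13.31 − 0.6 = 12.71 mg/L as Cl₂.
(b) Cl₂ equivalent: 12.71 mg/L × 1,510,000 L = 19,200 g.
(b) Product at 55.6% available Cl: 19,200 / 0.556 = 34,530 g.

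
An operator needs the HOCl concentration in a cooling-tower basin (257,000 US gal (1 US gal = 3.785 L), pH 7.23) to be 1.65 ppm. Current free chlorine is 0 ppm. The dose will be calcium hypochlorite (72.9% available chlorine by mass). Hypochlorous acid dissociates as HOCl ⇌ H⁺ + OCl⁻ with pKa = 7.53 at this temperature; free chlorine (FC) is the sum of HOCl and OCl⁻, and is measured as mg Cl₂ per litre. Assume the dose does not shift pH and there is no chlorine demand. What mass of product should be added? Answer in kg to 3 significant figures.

Volume: 257,000 US gal × 3.785 L/gal = 972,745 L.
[OCl⁻]/[HOCl] = 10^(pH − pKa) = 10^(7.23 − 7.53) = 0.5012; fraction as HOCl = 1/(1 + 0.5012) = 0.6661.
Free chlorine required for 1.65 ppm HOCl: 1.65 / 0.6661 = 2.477 ppm.
FC to add: 2.477 − 0 = 2.477 mg/L as Cl₂.
Cl₂ equivalent: 2.477 mg/L × 972,745 L = 2409 g.
Product at 72.9% available Cl: 2409 / 0.729 = 3305 g.

3.31 kg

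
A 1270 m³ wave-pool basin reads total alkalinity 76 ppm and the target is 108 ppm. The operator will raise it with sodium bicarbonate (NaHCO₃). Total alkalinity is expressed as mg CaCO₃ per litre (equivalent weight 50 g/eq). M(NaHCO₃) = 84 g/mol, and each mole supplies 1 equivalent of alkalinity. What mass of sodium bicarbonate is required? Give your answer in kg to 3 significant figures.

Volume: 1270 m³ = 1,270,000 L.
Alkalinity to add: (108 − 76) = 32 mg/L as CaCO₃ × 1,270,000 L = 40,640 g as CaCO₃.
Equivalents: 40,640 g ÷ 50 g/eq = 812.8 eq.
NaHCO₃ supplies 1 eq per mole → 812.8 mol.
Mass: 812.8 mol × 84 g/mol = 68,280 g.

68.3 kg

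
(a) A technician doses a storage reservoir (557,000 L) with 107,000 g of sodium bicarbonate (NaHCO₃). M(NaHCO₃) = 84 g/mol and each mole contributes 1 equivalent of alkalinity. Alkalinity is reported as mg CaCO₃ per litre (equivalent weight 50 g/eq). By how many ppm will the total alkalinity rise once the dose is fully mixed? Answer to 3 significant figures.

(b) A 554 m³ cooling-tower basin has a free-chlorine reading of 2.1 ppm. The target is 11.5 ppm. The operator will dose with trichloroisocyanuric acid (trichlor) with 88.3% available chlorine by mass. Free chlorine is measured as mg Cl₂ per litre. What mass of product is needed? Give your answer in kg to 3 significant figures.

(a) 114 ppm; (b) 5.90 kg

(a) Moles of NaHCO₃: 107,000 g ÷ 84 g/mol = 1274 mol → 1274 eq of alkalinity.
(a) As CaCO₃: 1274 eq × 50 g/eq = 63,690 g.
(a) Rise: 63,690 g / 557,000 L × 1000 = 114.3 mg/L.

(b) Volume: 554 m³ = 554,000 L.
(b) Chlorine deficit: 11.5 − 2.1 = 9.4 ppm = 9.4 mg/L as Cl₂.
(b) Cl₂ equivalent needed: 9.4 mg/L × 554,000 L = 5,208,000 mg = 5208 g.
(b) Product at 88.3% available chlorine: 5208 / 0.883 = 5898 g.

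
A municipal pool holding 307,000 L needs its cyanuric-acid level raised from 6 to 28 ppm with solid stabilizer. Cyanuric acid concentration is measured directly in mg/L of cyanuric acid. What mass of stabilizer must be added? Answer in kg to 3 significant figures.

CYA to add: (28 − 6) = 22 mg/L × 307,000 L = 6754 g cyanuric acid.

6.75 kg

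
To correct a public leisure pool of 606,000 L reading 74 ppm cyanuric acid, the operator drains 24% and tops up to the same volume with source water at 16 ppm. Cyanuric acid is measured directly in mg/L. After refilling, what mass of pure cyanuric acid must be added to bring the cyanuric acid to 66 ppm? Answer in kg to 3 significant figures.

3.59 kg

After draining 24% and refilling: 74 × 0.76 + 16 × 0.24 = 60.08 ppm.
Deficit to target: 66 − 60.08 = 5.92 mg/L.
Mass: 5.92 mg/L × 606,000 L = 3588 g cyanuric acid.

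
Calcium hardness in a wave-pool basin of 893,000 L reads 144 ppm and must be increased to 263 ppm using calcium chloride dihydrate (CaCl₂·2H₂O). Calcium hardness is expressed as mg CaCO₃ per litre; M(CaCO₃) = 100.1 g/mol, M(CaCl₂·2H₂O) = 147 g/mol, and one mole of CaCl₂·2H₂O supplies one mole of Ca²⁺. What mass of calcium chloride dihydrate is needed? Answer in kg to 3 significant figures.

156 kg

Hardness to add: (263 − 144) = 119 mg/L as CaCO₃ × 893,000 L = 106,300 g as CaCO₃.
Moles of Ca²⁺ (1 mol Ca²⁺ ≡ 1 mol CaCO₃): 106,300 / 100.1 g/mol = 1062 mol.
Mass of CaCl₂·2H₂O: 1062 × 147 = 156,100 g.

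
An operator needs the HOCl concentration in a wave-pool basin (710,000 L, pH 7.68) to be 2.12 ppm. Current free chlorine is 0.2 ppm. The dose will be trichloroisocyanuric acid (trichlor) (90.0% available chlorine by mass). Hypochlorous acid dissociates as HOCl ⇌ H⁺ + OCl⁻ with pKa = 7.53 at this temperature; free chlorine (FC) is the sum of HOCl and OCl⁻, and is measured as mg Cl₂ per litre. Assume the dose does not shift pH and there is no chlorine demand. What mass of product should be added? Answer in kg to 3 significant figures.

3.88 kg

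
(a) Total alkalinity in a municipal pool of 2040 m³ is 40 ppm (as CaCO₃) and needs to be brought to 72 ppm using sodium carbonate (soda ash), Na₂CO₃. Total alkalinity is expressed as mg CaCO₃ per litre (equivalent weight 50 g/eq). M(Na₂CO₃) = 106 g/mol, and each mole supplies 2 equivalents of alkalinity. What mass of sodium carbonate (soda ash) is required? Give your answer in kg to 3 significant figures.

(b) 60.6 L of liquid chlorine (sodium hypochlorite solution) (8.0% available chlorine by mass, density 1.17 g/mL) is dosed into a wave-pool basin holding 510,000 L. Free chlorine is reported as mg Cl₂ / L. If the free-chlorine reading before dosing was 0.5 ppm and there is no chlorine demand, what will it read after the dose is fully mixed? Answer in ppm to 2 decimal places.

(a) 69.2 kg; (b) 11.62 ppm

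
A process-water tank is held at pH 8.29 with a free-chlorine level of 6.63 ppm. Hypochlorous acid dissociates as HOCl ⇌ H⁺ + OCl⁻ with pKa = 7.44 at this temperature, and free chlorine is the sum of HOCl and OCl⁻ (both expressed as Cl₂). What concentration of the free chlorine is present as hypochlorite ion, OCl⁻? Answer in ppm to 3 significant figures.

[OCl⁻]/[HOCl] = 10^(pH − pKa) = 10^(8.29 − 7.44) = 10^0.85 = 7.079.
Fraction as HOCl = 1 / (1 + 7.079) = 0.1238.
OCl⁻ = (1 − 0.1238) × 6.63 ppm = 5.809 ppm.

5.81 ppm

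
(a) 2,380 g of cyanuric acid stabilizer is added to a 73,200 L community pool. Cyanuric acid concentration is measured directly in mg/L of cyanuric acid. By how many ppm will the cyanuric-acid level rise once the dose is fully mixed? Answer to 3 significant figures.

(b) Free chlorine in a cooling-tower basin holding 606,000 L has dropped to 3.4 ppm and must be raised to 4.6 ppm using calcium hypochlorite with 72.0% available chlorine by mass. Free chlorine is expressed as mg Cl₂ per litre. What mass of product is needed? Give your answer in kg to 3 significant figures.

(a) 32.5 ppm; (b) 1.01 kg

(a) Rise: 2,380 g / 73,200 L × 1000 = 32.51 mg/L.

(b) Chlorine deficit: 4.6 − 3.4 = 1.2 ppm = 1.2 mg/L as Cl₂.
(b) Cl₂ equivalent needed: 1.2 mg/L × 606,000 L = 727,200 mg = 727.2 g.
(b) Product at 72.0% available chlorine: 727.2 / 0.72 = 1010 g.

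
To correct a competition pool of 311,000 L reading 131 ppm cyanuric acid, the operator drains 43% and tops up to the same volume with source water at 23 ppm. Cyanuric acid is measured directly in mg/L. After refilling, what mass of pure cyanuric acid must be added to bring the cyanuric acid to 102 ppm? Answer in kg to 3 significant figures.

After draining 43% and refilling: 131 × 0.57 + 23 × 0.43 = 84.56 ppm.
Deficit to target: 102 − 84.56 = 17.44 mg/L.
Mass: 17.44 mg/L × 311,000 L = 5424 g cyanuric acid.

5.42 kg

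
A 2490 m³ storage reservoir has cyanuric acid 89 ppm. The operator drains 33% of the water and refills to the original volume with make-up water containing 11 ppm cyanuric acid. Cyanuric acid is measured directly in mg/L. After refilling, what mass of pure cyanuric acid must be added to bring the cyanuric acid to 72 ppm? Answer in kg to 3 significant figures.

21.8 kg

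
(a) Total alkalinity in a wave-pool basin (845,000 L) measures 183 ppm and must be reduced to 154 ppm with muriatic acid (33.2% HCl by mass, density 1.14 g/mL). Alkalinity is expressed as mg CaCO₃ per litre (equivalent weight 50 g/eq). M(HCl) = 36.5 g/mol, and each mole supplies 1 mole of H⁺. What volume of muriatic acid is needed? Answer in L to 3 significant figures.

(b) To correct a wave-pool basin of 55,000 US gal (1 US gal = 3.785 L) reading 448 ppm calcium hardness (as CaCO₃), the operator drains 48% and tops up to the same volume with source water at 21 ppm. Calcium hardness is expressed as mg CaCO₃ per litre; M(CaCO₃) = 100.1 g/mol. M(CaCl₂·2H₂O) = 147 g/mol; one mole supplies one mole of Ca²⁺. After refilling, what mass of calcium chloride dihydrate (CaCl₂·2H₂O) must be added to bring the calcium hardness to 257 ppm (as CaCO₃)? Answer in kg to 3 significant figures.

(a) Alkalinity to neutralize: (183 − 154) = 29 mg/L as CaCO₃ × 845,000 L = 24,500 g as CaCO₃.
(a) Equivalents of H⁺ required: 24,500 ÷ 50 g/eq = 490.1 eq = 490.1 mol HCl.
(a) Mass of HCl: 490.1 × 36.5 = 17,890 g.
(a) Mass of 33.2% solution: 17,890 / 0.332 = 53,880 g.
(a) Volume: 53,880 g ÷ 1.14 g/mL = 47,260 mL.

(b) Volume: 55,000 US gal × 3.785 L/gal = 208,175 L.
(b) After draining 48% and refilling: 448 × 0.52 + 21 × 0.48 = 243.04 ppm.
(b) Deficit to target: 257 − 243.04 = 13.96 mg/L.
(b) As CaCO₃: 13.96 mg/L × 208,175 L = 2906 g; ÷ 100.1 = 29.03 mol Ca²⁺.
(b) Mass: 29.03 × 147 = 4268 g.

(a) 47.3 L; (b) 4.27 kg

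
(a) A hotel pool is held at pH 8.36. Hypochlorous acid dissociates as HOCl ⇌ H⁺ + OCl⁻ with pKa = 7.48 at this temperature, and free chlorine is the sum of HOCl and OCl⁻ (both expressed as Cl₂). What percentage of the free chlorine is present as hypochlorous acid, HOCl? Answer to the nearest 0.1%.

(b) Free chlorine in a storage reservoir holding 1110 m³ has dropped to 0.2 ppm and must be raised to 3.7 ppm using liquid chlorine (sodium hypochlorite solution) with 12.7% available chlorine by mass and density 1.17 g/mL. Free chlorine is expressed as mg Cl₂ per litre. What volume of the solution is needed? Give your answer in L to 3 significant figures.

(a) 11.6%; (b) 26.1 L

(a) [OCl⁻]/[HOCl] = 10^(pH − pKa) = 10^(8.36 − 7.48) = 10^0.88 = 7.586.
(a) Fraction as HOCl = 1 / (1 + 7.586) = 0.1165.

(b) Volume: 1110 m³ = 1,110,000 L.
(b) Chlorine deficit: 3.7 − 0.2 = 3.5 ppm = 3.5 mg/L as Cl₂.
(b) Cl₂ equivalent needed: 3.5 mg/L × 1,110,000 L = 3,885,000 mg = 3885 g.
(b) Product at 12.7% available chlorine: 3885 / 0.127 = 30,590 g.
(b) Volume at density 1.17 g/mL: 30,590 g ÷ 1.17 g/mL = 26,150 mL.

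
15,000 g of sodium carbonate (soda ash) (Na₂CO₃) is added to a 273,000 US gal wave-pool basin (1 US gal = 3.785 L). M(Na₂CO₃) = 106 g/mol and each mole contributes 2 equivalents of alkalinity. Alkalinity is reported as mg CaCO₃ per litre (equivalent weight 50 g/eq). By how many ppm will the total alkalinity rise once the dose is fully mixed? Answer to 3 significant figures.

13.7 ppm

Volume: 273,000 US gal × 3.785 L/gal = 1,033,305 L.
Moles of Na₂CO₃: 15,000 g ÷ 106 g/mol = 141.5 mol → 283 eq of alkalinity.
As CaCO₃: 283 eq × 50 g/eq = 14,150 g.
Rise: 14,150 g / 1,033,305 L × 1000 = 13.69 mg/L.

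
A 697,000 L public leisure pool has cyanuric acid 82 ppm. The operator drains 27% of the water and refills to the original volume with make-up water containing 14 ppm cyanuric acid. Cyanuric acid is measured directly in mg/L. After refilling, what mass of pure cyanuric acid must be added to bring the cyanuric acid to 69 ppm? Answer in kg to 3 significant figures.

After draining 27% and refilling: 82 × 0.73 + 14 × 0.27 = 63.64 ppm.
Deficit to target: 69 − 63.64 = 5.36 mg/L.
Mass: 5.36 mg/L × 697,000 L = 3736 g cyanuric acid.

3.74 kg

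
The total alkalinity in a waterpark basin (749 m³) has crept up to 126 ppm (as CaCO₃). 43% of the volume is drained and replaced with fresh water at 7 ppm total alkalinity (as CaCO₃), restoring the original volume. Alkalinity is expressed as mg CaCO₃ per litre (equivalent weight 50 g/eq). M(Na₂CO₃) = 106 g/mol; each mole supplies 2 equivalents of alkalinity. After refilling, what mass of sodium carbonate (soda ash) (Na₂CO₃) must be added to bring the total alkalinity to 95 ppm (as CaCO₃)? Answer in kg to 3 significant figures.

Volume: 749 m³ = 749,000 L.
After draining 43% and refilling: 126 × 0.57 + 7 × 0.43 = 74.83 ppm.
Deficit to target: 95 − 74.83 = 20.17 mg/L.
As CaCO₃: 20.17 mg/L × 749,000 L = 15,110 g; ÷ 50 g/eq ÷ 2 = 151.1 mol Na₂CO₃.
Mass: 151.1 × 106 = 16,010 g.

16.0 kg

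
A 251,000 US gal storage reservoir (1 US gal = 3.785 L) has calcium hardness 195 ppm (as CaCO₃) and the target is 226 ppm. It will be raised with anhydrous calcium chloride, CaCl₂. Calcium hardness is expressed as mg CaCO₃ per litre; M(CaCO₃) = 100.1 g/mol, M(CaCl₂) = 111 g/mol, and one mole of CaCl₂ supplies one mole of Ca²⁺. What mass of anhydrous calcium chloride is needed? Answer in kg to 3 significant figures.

Volume: 251,000 US gal × 3.785 L/gal = 950,035 L.
Hardness to add: (226 − 195) = 31 mg/L as CaCO₃ × 950,035 L = 29,450 g as CaCO₃.
Moles of Ca²⁺ (1 mol Ca²⁺ ≡ 1 mol CaCO₃): 29,450 / 100.1 g/mol = 294.2 mol.
Mass of CaCl₂: 294.2 × 111 = 32,660 g.

32.7 kg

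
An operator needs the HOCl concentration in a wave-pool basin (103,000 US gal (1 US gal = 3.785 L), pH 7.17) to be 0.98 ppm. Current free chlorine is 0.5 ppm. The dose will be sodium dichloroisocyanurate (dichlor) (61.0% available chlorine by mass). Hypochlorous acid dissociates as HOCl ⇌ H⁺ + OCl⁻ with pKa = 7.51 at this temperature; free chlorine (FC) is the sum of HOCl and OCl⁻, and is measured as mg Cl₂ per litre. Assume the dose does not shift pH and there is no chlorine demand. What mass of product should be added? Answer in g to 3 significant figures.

593 g

Volume: 103,000 US gal × 3.785 L/gal = 389,855 L.
[OCl⁻]/[HOCl] = 10^(pH − pKa) = 10^(7.17 − 7.51) = 0.4571; fraction as HOCl = 1/(1 + 0.4571) = 0.6863.
Free chlorine required for 0.98 ppm HOCl: 0.98 / 0.6863 = 1.428 ppm.
FC to add: 1.428 − 0.5 = 0.9279 mg/L as Cl₂.
Cl₂ equivalent: 0.9279 mg/L × 389,855 L = 361.8 g.
Product at 61.0% available Cl: 361.8 / 0.61 = 593.1 g.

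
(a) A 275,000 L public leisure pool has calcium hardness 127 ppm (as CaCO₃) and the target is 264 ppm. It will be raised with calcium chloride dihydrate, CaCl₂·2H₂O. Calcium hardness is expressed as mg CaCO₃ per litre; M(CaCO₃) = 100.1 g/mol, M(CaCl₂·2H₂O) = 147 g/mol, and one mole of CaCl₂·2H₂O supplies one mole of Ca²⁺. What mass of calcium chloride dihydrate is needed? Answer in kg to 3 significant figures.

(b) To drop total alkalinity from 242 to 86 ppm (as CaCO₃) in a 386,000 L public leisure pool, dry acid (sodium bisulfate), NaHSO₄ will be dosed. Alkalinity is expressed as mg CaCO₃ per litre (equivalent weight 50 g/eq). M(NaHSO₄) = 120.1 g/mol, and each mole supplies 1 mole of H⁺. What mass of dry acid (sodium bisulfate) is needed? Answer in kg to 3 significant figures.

(a) 55.3 kg; (b) 145 kg

(a) Hardness to add: (264 − 127) = 137 mg/L as CaCO₃ × 275,000 L = 37,680 g as CaCO₃.
(a) Moles of Ca²⁺ (1 mol Ca²⁺ ≡ 1 mol CaCO₃): 37,680 / 100.1 g/mol = 376.4 mol.
(a) Mass of CaCl₂·2H₂O: 376.4 × 147 = 55,330 g.

(b) Alkalinity to neutralize: (242 − 86) = 156 mg/L as CaCO₃ × 386,000 L = 60,220 g as CaCO₃.
(b) Equivalents of H⁺ required: 60,220 ÷ 50 g/eq = 1204 eq = 1204 mol NaHSO₄.
(b) Mass of NaHSO₄: 1204 × 120.1 = 144,600 g.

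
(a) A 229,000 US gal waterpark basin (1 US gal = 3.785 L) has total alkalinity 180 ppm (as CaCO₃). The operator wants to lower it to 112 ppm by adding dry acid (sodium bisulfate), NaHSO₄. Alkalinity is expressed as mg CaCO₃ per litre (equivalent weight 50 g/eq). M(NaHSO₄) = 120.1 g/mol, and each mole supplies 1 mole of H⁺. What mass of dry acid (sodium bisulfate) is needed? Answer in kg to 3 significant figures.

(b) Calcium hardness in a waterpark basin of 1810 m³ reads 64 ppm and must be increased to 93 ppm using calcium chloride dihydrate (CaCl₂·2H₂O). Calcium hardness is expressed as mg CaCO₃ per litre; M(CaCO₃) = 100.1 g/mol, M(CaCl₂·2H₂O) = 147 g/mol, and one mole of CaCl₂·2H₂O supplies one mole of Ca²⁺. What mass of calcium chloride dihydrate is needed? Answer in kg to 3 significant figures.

(a) 142 kg; (b) 77.1 kg

(a) Volume: 229,000 US gal × 3.785 L/gal = 866,765 L.
(a) Alkalinity to neutralize: (180 − 112) = 68 mg/L as CaCO₃ × 866,765 L = 58,940 g as CaCO₃.
(a) Equivalents of H⁺ required: 58,940 ÷ 50 g/eq = 1179 eq = 1179 mol NaHSO₄.
(a) Mass of NaHSO₄: 1179 × 120.1 = 141,600 g.

(b) Volume: 1810 m³ = 1,810,000 L.
(b) Hardness to add: (93 − 64) = 29 mg/L as CaCO₃ × 1,810,000 L = 52,490 g as CaCO₃.
(b) Moles of Ca²⁺ (1 mol Ca²⁺ ≡ 1 mol CaCO₃): 52,490 / 100.1 g/mol = 524.4 mol.
(b) Mass of CaCl₂·2H₂O: 524.4 × 147 = 77,080 g.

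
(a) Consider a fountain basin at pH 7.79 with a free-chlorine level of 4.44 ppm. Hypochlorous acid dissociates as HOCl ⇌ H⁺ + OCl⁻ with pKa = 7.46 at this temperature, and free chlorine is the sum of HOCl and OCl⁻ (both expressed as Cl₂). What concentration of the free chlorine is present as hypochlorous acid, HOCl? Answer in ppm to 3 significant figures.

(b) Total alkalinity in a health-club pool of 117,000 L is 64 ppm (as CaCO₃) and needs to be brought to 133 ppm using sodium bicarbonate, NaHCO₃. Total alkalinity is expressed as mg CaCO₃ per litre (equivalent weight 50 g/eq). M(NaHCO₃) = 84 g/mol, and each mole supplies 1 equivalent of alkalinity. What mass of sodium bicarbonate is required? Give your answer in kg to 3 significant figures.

(a) [OCl⁻]/[HOCl] = 10^(pH − pKa) = 10^(7.79 − 7.46) = 10^0.33 = 2.138.
(a) Fraction as HOCl = 1 / (1 + 2.138) = 0.3187.
(a) HOCl = 0.3187 × 4.44 ppm = 1.415 ppm.

(b) Alkalinity to add: (133 − 64) = 69 mg/L as CaCO₃ × 117,000 L = 8073 g as CaCO₃.
(b) Equivalents: 8073 g ÷ 50 g/eq = 161.5 eq.
(b) NaHCO₃ supplies 1 eq per mole → 161.5 mol.
(b) Mass: 161.5 mol × 84 g/mol = 13,560 g.

(a) 1.41 ppm; (b) 13.6 kg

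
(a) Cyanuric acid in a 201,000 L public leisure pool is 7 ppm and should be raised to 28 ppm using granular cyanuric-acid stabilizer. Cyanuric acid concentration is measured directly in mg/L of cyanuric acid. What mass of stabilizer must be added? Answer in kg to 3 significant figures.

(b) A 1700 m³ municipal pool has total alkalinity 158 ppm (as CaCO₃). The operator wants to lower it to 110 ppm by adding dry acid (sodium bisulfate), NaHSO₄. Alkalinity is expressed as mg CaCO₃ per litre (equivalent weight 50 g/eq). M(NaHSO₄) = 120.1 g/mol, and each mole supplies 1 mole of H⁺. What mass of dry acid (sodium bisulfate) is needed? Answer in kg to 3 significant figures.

(a) CYA to add: (28 − 7) = 21 mg/L × 201,000 L = 4221 g cyanuric acid.

(b) Volume: 1700 m³ = 1,700,000 L.
(b) Alkalinity to neutralize: (158 − 110) = 48 mg/L as CaCO₃ × 1,700,000 L = 81,600 g as CaCO₃.
(b) Equivalents of H⁺ required: 81,600 ÷ 50 g/eq = 1632 eq = 1632 mol NaHSO₄.
(b) Mass of NaHSO₄: 1632 × 120.1 = 196,000 g.

(a) 4.22 kg; (b) 196 kg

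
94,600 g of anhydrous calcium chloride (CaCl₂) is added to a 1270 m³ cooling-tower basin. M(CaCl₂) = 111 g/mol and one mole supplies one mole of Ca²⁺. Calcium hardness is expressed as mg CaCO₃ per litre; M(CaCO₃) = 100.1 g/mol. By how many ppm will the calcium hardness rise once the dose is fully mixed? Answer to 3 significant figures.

67.2 ppm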